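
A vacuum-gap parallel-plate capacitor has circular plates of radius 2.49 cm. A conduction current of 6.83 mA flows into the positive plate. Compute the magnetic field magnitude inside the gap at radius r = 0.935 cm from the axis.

By continuity the displacement current in the gap matches the conduction current: I_d = 6.83×10^-3 A.
∮B·dl = μ₀ I_d,enc with I_d,enc = I_d r²/R² = 9.630×10^-4 A; so B = μ₀ I_d,enc/(2πr) = 2.06×10^-8 T.

2.06×10^-8 T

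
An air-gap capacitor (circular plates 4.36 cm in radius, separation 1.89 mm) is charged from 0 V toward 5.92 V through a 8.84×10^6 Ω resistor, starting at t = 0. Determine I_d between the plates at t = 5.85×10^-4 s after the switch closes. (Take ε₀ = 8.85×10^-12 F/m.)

6.28×10^-8 A

C = ε₀A/d = (8.85×10^-12)(5.972×10^-3)/(1.89×10^-3) = 2.796×10^-11 F and τ = RC = 2.472×10^-4 s. I_d in the gap equals the RC charging current.
I_d(t) = (V₀/R) e^(−t/τ) = 6.697×10^-7 · e^(−2.367) = 6.28×10^-8 A.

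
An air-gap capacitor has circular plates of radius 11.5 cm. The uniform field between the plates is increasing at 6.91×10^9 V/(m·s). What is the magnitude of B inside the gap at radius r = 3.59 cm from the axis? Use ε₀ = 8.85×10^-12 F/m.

1.38×10^-9 T

I_d = ε₀ dΦ_E/dt = ε₀ πR² (dE/dt) = (8.85×10^-12)(0.04155)(6.91×10^9) = 2.541×10^-3 A through the full plate area.
For r < R the Ampère–Maxwell law gives B(2πr) = μ₀ I_d (r²/R²), so B = μ₀ I_d r/(2πR²) = (4π×10^-7)(2.541×10^-3)(0.0359)/(2π·0.115²) = 1.38×10^-9 T.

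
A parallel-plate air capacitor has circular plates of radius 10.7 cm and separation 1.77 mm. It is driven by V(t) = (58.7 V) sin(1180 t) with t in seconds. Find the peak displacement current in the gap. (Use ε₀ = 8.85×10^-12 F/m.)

C = ε₀A/d = (8.85×10^-12)(0.03597)/(1.77×10^-3) = 1.799×10^-10 F; ω = 1180 rad/s.
I_d = C dV/dt, so |I_d|_max = C V₀ ω = (1.799×10^-10)(58.7)(1180) = 1.25×10^-5 A.

1.25×10^-5 A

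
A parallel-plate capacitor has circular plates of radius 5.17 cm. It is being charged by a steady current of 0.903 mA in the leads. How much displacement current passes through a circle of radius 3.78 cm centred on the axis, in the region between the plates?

4.83×10^-4 A

By continuity the displacement current in the gap matches the conduction current: I_d = 9.03×10^-4 A.
The field is uniform, so I_d,enc = I_d (r/R)² = (9.03×10^-4)(3.78/5.17)² = 4.83×10^-4 A.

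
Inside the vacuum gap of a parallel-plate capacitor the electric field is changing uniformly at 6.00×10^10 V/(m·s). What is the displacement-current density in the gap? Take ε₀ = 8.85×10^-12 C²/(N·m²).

J_d = ε₀ dE/dt = (8.85×10^-12)(6.00×10^10) = 0.531 A/m².

0.531 A/m²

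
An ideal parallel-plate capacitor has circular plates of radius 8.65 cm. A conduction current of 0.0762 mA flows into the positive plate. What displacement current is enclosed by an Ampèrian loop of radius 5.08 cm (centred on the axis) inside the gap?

No conduction current crosses the gap, so I_d there equals the 7.62×10^-5 A in the leads.
Through an area πr² the displacement current is I_d·(πr²/πR²) = I_d (r/R)² = 2.63×10^-5 A.

2.63×10^-5 A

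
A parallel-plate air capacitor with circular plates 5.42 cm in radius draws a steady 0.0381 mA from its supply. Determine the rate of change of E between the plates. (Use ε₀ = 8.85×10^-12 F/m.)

4.66×10^8 V/(m·s)

Charge continuity gives I_d = I = 3.81×10^-5 A between the plates.
Then dE/dt = I_d/(ε₀A) = 4.66×10^8 V/(m·s).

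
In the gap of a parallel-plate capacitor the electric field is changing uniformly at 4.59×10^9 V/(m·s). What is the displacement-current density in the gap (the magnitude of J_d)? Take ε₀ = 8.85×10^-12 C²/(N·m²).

0.0406 A/m²

J_d = ε₀ ∂E/∂t, so J_d = 0.0406 A/m².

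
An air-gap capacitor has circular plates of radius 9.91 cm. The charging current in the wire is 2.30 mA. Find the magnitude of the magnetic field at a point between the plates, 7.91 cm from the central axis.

Between the plates the displacement current equals the wire current: I_d = 2.30 mA = 2.30×10^-3 A.
∮B·dl = μ₀ I_d,enc with I_d,enc = I_d r²/R² = 1.465×10^-3 A; so B = μ₀ I_d,enc/(2πr) = 3.70×10^-9 T.

3.70×10^-9 T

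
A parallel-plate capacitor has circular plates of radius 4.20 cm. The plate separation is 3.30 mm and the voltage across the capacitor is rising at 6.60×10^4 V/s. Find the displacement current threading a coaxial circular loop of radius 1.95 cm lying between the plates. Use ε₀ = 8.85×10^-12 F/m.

2.11×10^-7 A

dE/dt = (dV/dt)/d = 2.000×10^7 V/(m·s); I_d = ε₀(πR²)(dE/dt) = (8.85×10^-12)(5.542×10^-3)(2.000×10^7) = 9.809×10^-7 A.
Through an area πr² the displacement current is I_d·(πr²/πR²) = I_d (r/R)² = 2.11×10^-7 A.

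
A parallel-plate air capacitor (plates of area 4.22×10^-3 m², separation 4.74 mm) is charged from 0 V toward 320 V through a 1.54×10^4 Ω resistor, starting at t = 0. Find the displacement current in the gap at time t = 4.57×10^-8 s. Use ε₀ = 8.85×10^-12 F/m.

With C = ε₀A/d = (8.85×10^-12)(4.22×10^-3)/(4.74×10^-3) = 7.879×10^-12 F, the time constant is τ = RC = 1.213×10^-7 s, so t/τ = 0.3768 and e^(−t/τ) = 0.6861.
I_d = I_cond = (V₀/R) e^(−t/τ) = (0.02078)(0.6861) = 0.0143 A.

0.0143 A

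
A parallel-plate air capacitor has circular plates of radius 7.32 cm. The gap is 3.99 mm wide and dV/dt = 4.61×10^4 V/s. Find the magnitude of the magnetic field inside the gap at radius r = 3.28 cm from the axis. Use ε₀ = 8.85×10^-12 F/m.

2.11×10^-12 T

With E = V/d, dE/dt = 1.155×10^7 V/(m·s) and πR² = 0.01683 m², giving I_d = ε₀ πR² dE/dt = 1.720×10^-6 A.
An Ampèrian loop of radius r encloses a fraction (r/R)² of I_d. Then B·2πr = μ₀ I_d (r/R)², giving B = μ₀ I_d r/(2πR²) = 2.11×10^-12 T.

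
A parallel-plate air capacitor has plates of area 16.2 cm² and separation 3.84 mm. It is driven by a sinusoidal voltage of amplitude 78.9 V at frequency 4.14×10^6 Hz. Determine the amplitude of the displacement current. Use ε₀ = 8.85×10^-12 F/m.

The displacement current equals the conduction current C dV/dt, which peaks at C V₀ ω.
With C = ε₀A/d = (8.85×10^-12)(1.62×10^-3)/(3.84×10^-3) = 3.734×10^-12 F and ω = 2πf = 2.601×10^7 rad/s, I_d,max = (3.734×10^-12)(78.9)(2.601×10^7) = 7.66×10^-3 A.

7.66×10^-3 A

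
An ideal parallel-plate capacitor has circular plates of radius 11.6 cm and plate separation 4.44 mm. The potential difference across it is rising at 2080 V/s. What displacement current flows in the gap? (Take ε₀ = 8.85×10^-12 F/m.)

1.75×10^-7 A

The field between the plates is E = V/d, so dE/dt = (2080)/(4.44×10^-3 m) = 4.685×10^5 V/(m·s).
I_d = ε₀ A (dE/dt) = (8.85×10^-12)(0.04227)(4.685×10^5) = 1.75×10^-7 A.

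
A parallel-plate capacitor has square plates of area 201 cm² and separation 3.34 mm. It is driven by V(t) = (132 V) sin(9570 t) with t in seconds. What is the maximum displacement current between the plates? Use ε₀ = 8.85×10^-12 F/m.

6.73×10^-5 A

(dE/dt)_max = V₀ω/d = 3.782×10^8 V/(m·s); ω = 9570 rad/s.
I_d,max = ε₀ A (dE/dt)_max = (8.85×10^-12)(0.0201)(3.782×10^8) = 6.73×10^-5 A.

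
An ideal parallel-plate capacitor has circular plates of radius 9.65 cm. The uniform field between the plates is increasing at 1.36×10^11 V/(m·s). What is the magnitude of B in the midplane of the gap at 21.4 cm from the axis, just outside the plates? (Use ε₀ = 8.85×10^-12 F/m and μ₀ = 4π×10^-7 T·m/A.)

I_d = ε₀ dΦ_E/dt = ε₀ πR² (dE/dt) = (8.85×10^-12)(0.02926)(1.36×10^11) = 0.03522 A through the full plate area.
For r ≥ R the full I_d is enclosed: B = μ₀ I_d/(2πr) = (4π×10^-7)(0.03522)/(2π·0.214) = 3.29×10^-8 T.

3.29×10^-8 T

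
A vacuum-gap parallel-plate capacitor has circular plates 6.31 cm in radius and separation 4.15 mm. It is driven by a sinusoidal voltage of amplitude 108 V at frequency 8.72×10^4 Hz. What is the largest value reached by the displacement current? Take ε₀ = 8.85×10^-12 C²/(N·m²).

The displacement current equals the conduction current C dV/dt, which peaks at C V₀ ω.
With C = ε₀A/d = (8.85×10^-12)(0.01251)/(4.15×10^-3) = 2.668×10^-11 F and ω = 2πf = 5.479×10^5 rad/s, I_d,max = (2.668×10^-11)(108)(5.479×10^5) = 1.58×10^-3 A.

1.58×10^-3 A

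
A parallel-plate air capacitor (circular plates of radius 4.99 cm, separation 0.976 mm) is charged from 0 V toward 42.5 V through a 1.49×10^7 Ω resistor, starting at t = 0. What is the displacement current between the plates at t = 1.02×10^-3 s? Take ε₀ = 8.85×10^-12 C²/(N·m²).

1.09×10^-6 A

With C = ε₀A/d = (8.85×10^-12)(7.823×10^-3)/(9.76×10^-4) = 7.094×10^-11 F, the time constant is τ = RC = 1.057×10^-3 s, so t/τ = 0.9650 and e^(−t/τ) = 0.3810.
I_d = I_cond = (V₀/R) e^(−t/τ) = (2.852×10^-6)(0.3810) = 1.09×10^-6 A.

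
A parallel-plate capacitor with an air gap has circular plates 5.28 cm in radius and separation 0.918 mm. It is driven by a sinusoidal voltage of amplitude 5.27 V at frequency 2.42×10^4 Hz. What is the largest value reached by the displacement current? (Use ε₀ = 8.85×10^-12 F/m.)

6.77×10^-5 A

C = ε₀A/d = (8.85×10^-12)(8.758×10^-3)/(9.18×10^-4) = 8.443×10^-11 F; ω = 2πf = 1.521×10^5 rad/s.
I_d = C dV/dt, so |I_d|_max = C V₀ ω = (8.443×10^-11)(5.27)(1.521×10^5) = 6.77×10^-5 A.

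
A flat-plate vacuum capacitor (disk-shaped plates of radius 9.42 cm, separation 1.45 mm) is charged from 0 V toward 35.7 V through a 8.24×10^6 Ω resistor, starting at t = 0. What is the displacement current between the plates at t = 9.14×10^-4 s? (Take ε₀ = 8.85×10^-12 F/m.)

C = ε₀A/d = (8.85×10^-12)(0.02788)/(1.45×10^-3) = 1.702×10^-10 F and τ = RC = 1.402×10^-3 s. I_d in the gap equals the RC charging current.
I_d(t) = (V₀/R) e^(−t/τ) = 4.333×10^-6 · e^(−0.6519) = 2.26×10^-6 A.

2.26×10^-6 A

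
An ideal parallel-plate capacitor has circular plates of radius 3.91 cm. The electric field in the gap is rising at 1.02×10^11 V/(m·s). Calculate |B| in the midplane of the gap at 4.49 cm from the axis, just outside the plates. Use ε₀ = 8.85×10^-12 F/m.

1.93×10^-8 T

I_d = ε₀ dΦ_E/dt = ε₀ πR² (dE/dt) = (8.85×10^-12)(4.803×10^-3)(1.02×10^11) = 4.336×10^-3 A through the full plate area.
For r ≥ R the full I_d is enclosed: B = μ₀ I_d/(2πr) = (4π×10^-7)(4.336×10^-3)/(2π·0.0449) = 1.93×10^-8 T.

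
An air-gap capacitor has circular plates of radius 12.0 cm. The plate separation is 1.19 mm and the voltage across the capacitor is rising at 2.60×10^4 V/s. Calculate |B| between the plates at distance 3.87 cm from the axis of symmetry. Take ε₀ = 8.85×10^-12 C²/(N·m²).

4.70×10^-12 T

With E = V/d, dE/dt = 2.185×10^7 V/(m·s) and πR² = 0.04524 m², giving I_d = ε₀ πR² dE/dt = 8.748×10^-6 A.
For r < R the Ampère–Maxwell law gives B(2πr) = μ₀ I_d (r²/R²), so B = μ₀ I_d r/(2πR²) = (4π×10^-7)(8.748×10^-6)(0.0387)/(2π·0.120²) = 4.70×10^-12 T.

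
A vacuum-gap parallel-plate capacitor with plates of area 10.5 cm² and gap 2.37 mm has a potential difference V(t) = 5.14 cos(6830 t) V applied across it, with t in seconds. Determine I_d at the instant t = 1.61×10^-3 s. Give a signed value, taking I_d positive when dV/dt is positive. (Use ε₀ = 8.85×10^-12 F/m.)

1.38×10^-7 A

C = ε₀A/d = (8.85×10^-12)(1.05×10^-3)/(2.37×10^-3) = 3.921×10^-12 F. dV/dt = V₀ω·−sin(ωt); at ωt = 10.9963 rad this factor is 1.000.
I_d = C dV/dt = (3.921×10^-12)(5.14)(6830)(1.000) = 1.38×10^-7 A.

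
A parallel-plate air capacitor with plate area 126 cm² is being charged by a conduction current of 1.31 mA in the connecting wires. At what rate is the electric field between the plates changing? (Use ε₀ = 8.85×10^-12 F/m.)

1.17×10^10 V/(m·s)

Charge continuity gives I_d = I = 1.31×10^-3 A between the plates.
Since I_d = ε₀ A dE/dt, dE/dt = I_d/(ε₀A) = (1.31×10^-3)/((8.85×10^-12)(0.0126)) = 1.17×10^10 V/(m·s).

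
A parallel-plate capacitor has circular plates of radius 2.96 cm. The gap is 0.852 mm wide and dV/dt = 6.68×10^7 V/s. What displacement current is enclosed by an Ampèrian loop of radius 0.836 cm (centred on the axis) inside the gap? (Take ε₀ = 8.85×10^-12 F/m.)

1.52×10^-4 A

I_d = C dV/dt with C = ε₀πR²/d = 2.860×10^-11 F, so I_d = (2.860×10^-11)(6.68×10^7) = 1.910×10^-3 A.
Since J_d is uniform, the enclosed fraction is (r/R)² = 0.07977, giving I_d,enc = 1.52×10^-4 A.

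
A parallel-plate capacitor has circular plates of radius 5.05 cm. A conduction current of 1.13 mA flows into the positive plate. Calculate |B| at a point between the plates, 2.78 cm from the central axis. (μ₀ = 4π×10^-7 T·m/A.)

No conduction current crosses the gap, so I_d there equals the 1.13×10^-3 A in the leads.
For r < R the Ampère–Maxwell law gives B(2πr) = μ₀ I_d (r²/R²), so B = μ₀ I_d r/(2πR²) = (4π×10^-7)(1.13×10^-3)(0.0278)/(2π·0.0505²) = 2.46×10^-9 T.

2.46×10^-9 T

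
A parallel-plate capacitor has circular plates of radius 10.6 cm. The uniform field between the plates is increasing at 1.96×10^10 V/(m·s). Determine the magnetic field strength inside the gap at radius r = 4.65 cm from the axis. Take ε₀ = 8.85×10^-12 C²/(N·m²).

5.07×10^-9 T

Total displacement current: I_d = ε₀(πR²)(dE/dt) = (8.85×10^-12)(0.03530)(1.96×10^10) = 6.123×10^-3 A.
An Ampèrian loop of radius r encloses a fraction (r/R)² of I_d. Then B·2πr = μ₀ I_d (r/R)², giving B = μ₀ I_d r/(2πR²) = 5.07×10^-9 T.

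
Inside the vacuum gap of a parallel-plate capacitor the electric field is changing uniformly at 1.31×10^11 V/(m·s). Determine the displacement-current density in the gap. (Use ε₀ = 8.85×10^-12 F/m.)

The displacement-current density is ε₀ ∂E/∂t = (8.85×10^-12)(1.31×10^11) = 1.16 A/m².

1.16 A/m²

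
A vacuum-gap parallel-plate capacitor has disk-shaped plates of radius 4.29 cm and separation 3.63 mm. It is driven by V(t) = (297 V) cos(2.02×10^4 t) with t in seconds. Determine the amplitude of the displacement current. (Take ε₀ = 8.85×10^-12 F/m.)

C = ε₀A/d = (8.85×10^-12)(5.782×10^-3)/(3.63×10^-3) = 1.410×10^-11 F; ω = 2.02×10^4 rad/s.
I_d = C dV/dt, so |I_d|_max = C V₀ ω = (1.410×10^-11)(297)(2.02×10^4) = 8.46×10^-5 A.

8.46×10^-5 A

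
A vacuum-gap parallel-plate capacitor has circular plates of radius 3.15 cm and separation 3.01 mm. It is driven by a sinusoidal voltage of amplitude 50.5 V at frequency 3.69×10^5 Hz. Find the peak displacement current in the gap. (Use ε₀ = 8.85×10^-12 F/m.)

(dE/dt)_max = V₀ω/d = 3.889×10^10 V/(m·s); ω = 2πf = 2.318×10^6 rad/s.
I_d,max = ε₀ A (dE/dt)_max = (8.85×10^-12)(3.117×10^-3)(3.889×10^10) = 1.07×10^-3 A.

1.07×10^-3 A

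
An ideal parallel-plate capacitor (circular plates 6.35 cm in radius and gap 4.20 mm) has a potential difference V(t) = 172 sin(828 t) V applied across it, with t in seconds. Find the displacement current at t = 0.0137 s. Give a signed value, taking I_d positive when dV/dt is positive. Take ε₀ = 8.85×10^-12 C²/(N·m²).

1.30×10^-6 A

dE/dt = (V₀ω/d)·cos(ωt) with ωt = 11.3436 rad: (172)(828)(0.3410)/(4.20×10^-3) = 1.156×10^7 V/(m·s).
I_d = ε₀ A dE/dt = (8.85×10^-12)(0.01267)(1.156×10^7) = 1.30×10^-6 A.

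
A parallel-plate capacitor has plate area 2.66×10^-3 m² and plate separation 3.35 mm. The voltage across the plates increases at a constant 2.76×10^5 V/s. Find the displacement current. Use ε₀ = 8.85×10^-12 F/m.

1.94×10^-6 A

The field between the plates is E = V/d, so dE/dt = (2.76×10^5)/(3.35×10^-3 m) = 8.239×10^7 V/(m·s).
I_d = ε₀ A (dE/dt) = (8.85×10^-12)(2.66×10^-3)(8.239×10^7) = 1.94×10^-6 A.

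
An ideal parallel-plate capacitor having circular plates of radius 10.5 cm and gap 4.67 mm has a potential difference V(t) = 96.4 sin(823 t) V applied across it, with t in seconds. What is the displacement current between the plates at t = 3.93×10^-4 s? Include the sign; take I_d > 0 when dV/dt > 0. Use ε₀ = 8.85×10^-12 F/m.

C = ε₀A/d = (8.85×10^-12)(0.03464)/(4.67×10^-3) = 6.565×10^-11 F. dV/dt = V₀ω·cos(ωt); at ωt = 0.323439 rad this factor is 0.9481.
I_d = C dV/dt = (6.565×10^-11)(96.4)(823)(0.9481) = 4.94×10^-6 A.

4.94×10^-6 A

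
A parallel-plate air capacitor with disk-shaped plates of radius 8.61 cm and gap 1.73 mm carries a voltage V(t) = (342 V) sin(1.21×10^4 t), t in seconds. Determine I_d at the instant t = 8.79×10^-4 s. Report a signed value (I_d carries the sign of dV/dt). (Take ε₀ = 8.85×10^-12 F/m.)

dV/dt = (342)(1.21×10^4)·cos(10.6359) = -1.457×10^6 V/s.
I_d = C dV/dt with C = ε₀A/d = (8.85×10^-12)(0.02329)/(1.73×10^-3) = 1.191×10^-10 F, so I_d = (1.191×10^-10)(-1.457×10^6) = -1.74×10^-4 A.

-1.74×10^-4 A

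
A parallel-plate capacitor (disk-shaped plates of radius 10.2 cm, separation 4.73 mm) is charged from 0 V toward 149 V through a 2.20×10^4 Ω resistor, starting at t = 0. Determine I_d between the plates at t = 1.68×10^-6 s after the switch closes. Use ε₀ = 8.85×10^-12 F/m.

1.94×10^-3 A

C = ε₀A/d = (8.85×10^-12)(0.03269)/(4.73×10^-3) = 6.116×10^-11 F, so τ = RC = 1.346×10^-6 s.
The conduction current is I(t) = (V₀/R) e^(−t/τ), and the displacement current between the plates equals it.
t/τ = 1.248; I_d = (149/2.20×10^4) · e^(−1.248) = (6.773×10^-3)(0.2871) = 1.94×10^-3 A.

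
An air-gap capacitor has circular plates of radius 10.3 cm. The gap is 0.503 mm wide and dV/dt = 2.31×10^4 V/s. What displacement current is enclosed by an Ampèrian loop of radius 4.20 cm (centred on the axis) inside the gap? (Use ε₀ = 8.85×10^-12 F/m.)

2.25×10^-6 A

With E = V/d, dE/dt = 4.592×10^7 V/(m·s) and πR² = 0.03333 m², giving I_d = ε₀ πR² dE/dt = 1.355×10^-5 A.
Through an area πr² the displacement current is I_d·(πr²/πR²) = I_d (r/R)² = 2.25×10^-6 A.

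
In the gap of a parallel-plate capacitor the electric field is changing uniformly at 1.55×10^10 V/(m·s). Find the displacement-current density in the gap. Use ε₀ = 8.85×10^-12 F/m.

0.137 A/m²

J_d = ε₀ dE/dt = (8.85×10^-12)(1.55×10^10) = 0.137 A/m².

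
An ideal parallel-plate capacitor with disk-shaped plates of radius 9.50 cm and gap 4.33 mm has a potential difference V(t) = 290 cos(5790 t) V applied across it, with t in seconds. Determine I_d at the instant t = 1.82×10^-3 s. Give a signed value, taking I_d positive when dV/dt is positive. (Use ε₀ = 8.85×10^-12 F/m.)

dV/dt = (290)(5790)·−sin(10.5378) = 1.506×10^6 V/s.
I_d = C dV/dt with C = ε₀A/d = (8.85×10^-12)(0.02835)/(4.33×10^-3) = 5.794×10^-11 F, so I_d = (5.794×10^-11)(1.506×10^6) = 8.73×10^-5 A.

8.73×10^-5 A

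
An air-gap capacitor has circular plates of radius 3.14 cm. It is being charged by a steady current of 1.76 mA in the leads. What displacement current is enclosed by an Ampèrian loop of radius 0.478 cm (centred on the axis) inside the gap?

4.08×10^-5 A

No conduction current crosses the gap, so I_d there equals the 1.76×10^-3 A in the leads.
Through an area πr² the displacement current is I_d·(πr²/πR²) = I_d (r/R)² = 4.08×10^-5 A.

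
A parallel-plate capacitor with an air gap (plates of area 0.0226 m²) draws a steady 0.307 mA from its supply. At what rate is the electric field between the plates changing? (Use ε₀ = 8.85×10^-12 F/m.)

The displacement current between the plates equals the conduction current, I_d = 0.307 mA.
Inverting I_d = ε₀ A dE/dt gives dE/dt = 3.07×10^-4 / (8.85×10^-12 · 0.0226) = 1.53×10^9 V/(m·s).

1.53×10^9 V/(m·s)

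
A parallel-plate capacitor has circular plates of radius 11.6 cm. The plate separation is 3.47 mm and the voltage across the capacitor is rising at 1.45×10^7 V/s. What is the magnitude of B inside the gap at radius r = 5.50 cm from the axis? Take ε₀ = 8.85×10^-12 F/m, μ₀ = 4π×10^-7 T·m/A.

I_d = C dV/dt with C = ε₀πR²/d = 1.078×10^-10 F, so I_d = (1.078×10^-10)(1.45×10^7) = 1.563×10^-3 A.
An Ampèrian loop of radius r encloses a fraction (r/R)² of I_d. Then B·2πr = μ₀ I_d (r/R)², giving B = μ₀ I_d r/(2πR²) = 1.28×10^-9 T.

1.28×10^-9 T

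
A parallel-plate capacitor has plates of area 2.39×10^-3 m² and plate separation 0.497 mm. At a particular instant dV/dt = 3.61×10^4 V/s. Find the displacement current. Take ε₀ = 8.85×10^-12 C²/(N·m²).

1.54×10^-6 A

E = V/d so dE/dt = (dV/dt)/d = 7.264×10^7 V/(m·s), and I_d = ε₀ A dE/dt = (8.85×10^-12)(2.39×10^-3)(7.264×10^7) = 1.54×10^-6 A.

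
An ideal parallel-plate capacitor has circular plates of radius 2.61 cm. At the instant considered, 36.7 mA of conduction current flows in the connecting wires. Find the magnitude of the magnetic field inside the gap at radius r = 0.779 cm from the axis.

By continuity the displacement current in the gap matches the conduction current: I_d = 0.0367 A.
An Ampèrian loop of radius r encloses a fraction (r/R)² of I_d. Then B·2πr = μ₀ I_d (r/R)², giving B = μ₀ I_d r/(2πR²) = 8.39×10^-8 T.

8.39×10^-8 T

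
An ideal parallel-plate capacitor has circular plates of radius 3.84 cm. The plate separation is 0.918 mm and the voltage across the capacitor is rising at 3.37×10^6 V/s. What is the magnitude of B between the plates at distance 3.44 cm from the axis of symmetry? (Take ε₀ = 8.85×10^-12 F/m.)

With E = V/d, dE/dt = 3.671×10^9 V/(m·s) and πR² = 4.632×10^-3 m², giving I_d = ε₀ πR² dE/dt = 1.505×10^-4 A.
For r < R the Ampère–Maxwell law gives B(2πr) = μ₀ I_d (r²/R²), so B = μ₀ I_d r/(2πR²) = (4π×10^-7)(1.505×10^-4)(0.0344)/(2π·0.0384²) = 7.02×10^-10 T.

7.02×10^-10 T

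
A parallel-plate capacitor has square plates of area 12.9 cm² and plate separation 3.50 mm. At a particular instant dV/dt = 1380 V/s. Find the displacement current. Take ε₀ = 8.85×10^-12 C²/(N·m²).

The displacement current equals the charging current C dV/dt. With C = ε₀A/d = (8.85×10^-12)(1.29×10^-3)/(3.50×10^-3) = 3.262×10^-12 F, I_d = (3.262×10^-12)(1380) = 4.50×10^-9 A.

4.50×10^-9 A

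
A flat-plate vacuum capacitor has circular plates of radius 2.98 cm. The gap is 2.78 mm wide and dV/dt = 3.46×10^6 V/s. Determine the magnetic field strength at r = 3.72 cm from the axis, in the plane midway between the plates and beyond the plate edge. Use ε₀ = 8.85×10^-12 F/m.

1.65×10^-10 T

With E = V/d, dE/dt = 1.245×10^9 V/(m·s) and πR² = 2.790×10^-3 m², giving I_d = ε₀ πR² dE/dt = 3.074×10^-5 A.
With r > R the enclosed displacement current is the full I_d; B = μ₀ I_d / (2πr) = 1.65×10^-10 T.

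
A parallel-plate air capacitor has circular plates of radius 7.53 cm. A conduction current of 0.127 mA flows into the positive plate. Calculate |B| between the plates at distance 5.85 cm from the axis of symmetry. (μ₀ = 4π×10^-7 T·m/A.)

No conduction current crosses the gap, so I_d there equals the 1.27×10^-4 A in the leads.
An Ampèrian loop of radius r encloses a fraction (r/R)² of I_d. Then B·2πr = μ₀ I_d (r/R)², giving B = μ₀ I_d r/(2πR²) = 2.62×10^-10 T.

2.62×10^-10 T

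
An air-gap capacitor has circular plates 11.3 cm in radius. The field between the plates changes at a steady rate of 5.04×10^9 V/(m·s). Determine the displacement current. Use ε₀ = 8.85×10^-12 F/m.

1.79×10^-3 A

With a uniform field, Φ_E = EA, so I_d = ε₀ A dE/dt = 1.79×10^-3 A.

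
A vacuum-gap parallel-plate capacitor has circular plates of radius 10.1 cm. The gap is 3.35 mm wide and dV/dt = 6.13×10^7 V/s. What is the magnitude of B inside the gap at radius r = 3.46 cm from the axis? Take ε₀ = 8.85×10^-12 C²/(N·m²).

3.52×10^-9 T

dE/dt = (dV/dt)/d = 1.830×10^10 V/(m·s); I_d = ε₀(πR²)(dE/dt) = (8.85×10^-12)(0.03205)(1.830×10^10) = 5.191×10^-3 A.
∮B·dl = μ₀ I_d,enc with I_d,enc = I_d r²/R² = 6.092×10^-4 A; so B = μ₀ I_d,enc/(2πr) = 3.52×10^-9 T.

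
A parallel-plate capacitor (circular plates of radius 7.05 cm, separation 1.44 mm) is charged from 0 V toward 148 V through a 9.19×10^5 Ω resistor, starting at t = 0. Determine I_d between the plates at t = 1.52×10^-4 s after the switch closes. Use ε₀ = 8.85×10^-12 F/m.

2.87×10^-5 A

C = ε₀A/d = (8.85×10^-12)(0.01561)/(1.44×10^-3) = 9.594×10^-11 F and τ = RC = 8.817×10^-5 s. I_d in the gap equals the RC charging current.
I_d(t) = (V₀/R) e^(−t/τ) = 1.610×10^-4 · e^(−1.724) = 2.87×10^-5 A.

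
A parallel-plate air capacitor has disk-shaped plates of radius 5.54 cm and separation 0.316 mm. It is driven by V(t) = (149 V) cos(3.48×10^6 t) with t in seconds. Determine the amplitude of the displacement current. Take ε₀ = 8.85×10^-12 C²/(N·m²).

The displacement current equals the conduction current C dV/dt, which peaks at C V₀ ω.
With C = ε₀A/d = (8.85×10^-12)(9.642×10^-3)/(3.16×10^-4) = 2.700×10^-10 F and ω = 3.48×10^6 rad/s, I_d,max = (2.700×10^-10)(149)(3.48×10^6) = 0.140 A.

0.140 A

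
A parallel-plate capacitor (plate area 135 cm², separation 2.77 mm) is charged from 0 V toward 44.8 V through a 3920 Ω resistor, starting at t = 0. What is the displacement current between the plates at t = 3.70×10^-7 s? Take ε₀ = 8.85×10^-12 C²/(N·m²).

With C = ε₀A/d = (8.85×10^-12)(0.0135)/(2.77×10^-3) = 4.313×10^-11 F, the time constant is τ = RC = 1.691×10^-7 s, so t/τ = 2.188 and e^(−t/τ) = 0.1121.
I_d = I_cond = (V₀/R) e^(−t/τ) = (0.01143)(0.1121) = 1.28×10^-3 A.

1.28×10^-3 A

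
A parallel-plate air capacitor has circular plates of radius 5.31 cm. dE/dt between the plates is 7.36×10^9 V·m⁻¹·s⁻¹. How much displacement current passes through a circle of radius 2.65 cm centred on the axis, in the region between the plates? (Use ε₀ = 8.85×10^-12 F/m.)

I_d = ε₀ dΦ_E/dt = ε₀ πR² (dE/dt) = (8.85×10^-12)(8.858×10^-3)(7.36×10^9) = 5.770×10^-4 A through the full plate area.
Since J_d is uniform, the enclosed fraction is (r/R)² = 0.2491, giving I_d,enc = 1.44×10^-4 A.

1.44×10^-4 A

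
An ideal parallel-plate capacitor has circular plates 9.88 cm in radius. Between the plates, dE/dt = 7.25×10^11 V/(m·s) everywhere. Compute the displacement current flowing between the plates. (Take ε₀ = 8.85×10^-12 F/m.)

With a uniform field, Φ_E = EA, so I_d = ε₀ A dE/dt = 0.197 A.

0.197 A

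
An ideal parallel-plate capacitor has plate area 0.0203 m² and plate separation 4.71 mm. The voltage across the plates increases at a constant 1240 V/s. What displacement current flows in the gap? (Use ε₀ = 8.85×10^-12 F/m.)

The displacement current equals the charging current C dV/dt. With C = ε₀A/d = (8.85×10^-12)(0.0203)/(4.71×10^-3) = 3.814×10^-11 F, I_d = (3.814×10^-11)(1240) = 4.73×10^-8 A.

4.73×10^-8 A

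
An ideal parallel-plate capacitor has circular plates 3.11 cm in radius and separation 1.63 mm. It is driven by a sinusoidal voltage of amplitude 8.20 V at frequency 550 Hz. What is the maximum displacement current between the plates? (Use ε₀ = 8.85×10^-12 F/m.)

(dE/dt)_max = V₀ω/d = 1.739×10^7 V/(m·s); ω = 2πf = 3456 rad/s.
I_d,max = ε₀ A (dE/dt)_max = (8.85×10^-12)(3.039×10^-3)(1.739×10^7) = 4.68×10^-7 A.

4.68×10^-7 A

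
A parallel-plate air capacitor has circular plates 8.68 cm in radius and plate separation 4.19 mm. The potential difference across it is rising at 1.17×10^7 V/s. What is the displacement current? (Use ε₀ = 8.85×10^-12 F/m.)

5.85×10^-4 A

C = ε₀A/d = (8.85×10^-12)(0.02367)/(4.19×10^-3) = 5.000×10^-11 F.
I_d = C dV/dt = (5.000×10^-11)(1.17×10^7) = 5.85×10^-4 A.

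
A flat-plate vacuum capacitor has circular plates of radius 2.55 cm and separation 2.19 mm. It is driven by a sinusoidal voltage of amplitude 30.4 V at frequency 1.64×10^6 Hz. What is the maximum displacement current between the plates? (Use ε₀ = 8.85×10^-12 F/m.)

The displacement current equals the conduction current C dV/dt, which peaks at C V₀ ω.
With C = ε₀A/d = (8.85×10^-12)(2.043×10^-3)/(2.19×10^-3) = 8.256×10^-12 F and ω = 2πf = 1.030×10^7 rad/s, I_d,max = (8.256×10^-12)(30.4)(1.030×10^7) = 2.59×10^-3 A.

2.59×10^-3 A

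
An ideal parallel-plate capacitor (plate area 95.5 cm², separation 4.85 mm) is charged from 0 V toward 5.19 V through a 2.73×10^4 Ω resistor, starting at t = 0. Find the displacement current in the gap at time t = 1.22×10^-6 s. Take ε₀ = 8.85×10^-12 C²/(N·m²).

1.46×10^-5 A

C = ε₀A/d = (8.85×10^-12)(9.55×10^-3)/(4.85×10^-3) = 1.743×10^-11 F, so τ = RC = 4.758×10^-7 s.
The conduction current is I(t) = (V₀/R) e^(−t/τ), and the displacement current between the plates equals it.
t/τ = 2.564; I_d = (5.19/2.73×10^4) · e^(−2.564) = (1.901×10^-4)(0.07700) = 1.46×10^-5 A.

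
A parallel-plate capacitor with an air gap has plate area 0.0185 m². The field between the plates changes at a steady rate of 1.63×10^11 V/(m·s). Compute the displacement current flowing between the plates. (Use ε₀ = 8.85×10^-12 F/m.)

I_d = ε₀ A (dE/dt) = (8.85×10^-12)(0.0185 m²)(1.63×10^11) = 0.0267 A.

0.0267 A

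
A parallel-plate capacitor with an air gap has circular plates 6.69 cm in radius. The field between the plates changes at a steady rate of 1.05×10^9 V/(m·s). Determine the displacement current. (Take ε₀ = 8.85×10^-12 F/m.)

With a uniform field, Φ_E = EA, so I_d = ε₀ A dE/dt = 1.31×10^-4 A.

1.31×10^-4 A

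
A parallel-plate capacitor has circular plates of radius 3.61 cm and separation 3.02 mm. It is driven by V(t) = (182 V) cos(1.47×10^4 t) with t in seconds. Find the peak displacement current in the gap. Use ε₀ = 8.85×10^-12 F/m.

3.21×10^-5 A

C = ε₀A/d = (8.85×10^-12)(4.094×10^-3)/(3.02×10^-3) = 1.200×10^-11 F; ω = 1.47×10^4 rad/s.
I_d = C dV/dt, so |I_d|_max = C V₀ ω = (1.200×10^-11)(182)(1.47×10^4) = 3.21×10^-5 A.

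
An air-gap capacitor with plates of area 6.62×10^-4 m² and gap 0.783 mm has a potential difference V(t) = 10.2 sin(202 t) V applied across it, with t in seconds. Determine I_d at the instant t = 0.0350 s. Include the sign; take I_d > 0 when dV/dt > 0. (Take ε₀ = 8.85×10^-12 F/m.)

1.09×10^-8 A

C = ε₀A/d = (8.85×10^-12)(6.62×10^-4)/(7.83×10^-4) = 7.482×10^-12 F. dV/dt = V₀ω·cos(ωt); at ωt = 7.07 rad this factor is 0.7061.
I_d = C dV/dt = (7.482×10^-12)(10.2)(202)(0.7061) = 1.09×10^-8 A.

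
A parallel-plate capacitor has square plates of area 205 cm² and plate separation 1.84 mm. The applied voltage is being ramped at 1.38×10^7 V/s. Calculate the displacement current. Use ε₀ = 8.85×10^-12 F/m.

1.36×10^-3 A

E = V/d so dE/dt = (dV/dt)/d = 7.500×10^9 V/(m·s), and I_d = ε₀ A dE/dt = (8.85×10^-12)(0.0205)(7.500×10^9) = 1.36×10^-3 A.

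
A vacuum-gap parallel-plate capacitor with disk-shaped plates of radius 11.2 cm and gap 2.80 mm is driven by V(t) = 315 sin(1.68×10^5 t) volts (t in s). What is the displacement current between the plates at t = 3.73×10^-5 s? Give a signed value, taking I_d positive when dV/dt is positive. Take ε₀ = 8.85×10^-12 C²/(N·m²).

6.59×10^-3 A

C = ε₀A/d = (8.85×10^-12)(0.03941)/(2.80×10^-3) = 1.246×10^-10 F. dV/dt = V₀ω·cos(ωt); at ωt = 6.2664 rad this factor is 0.9999.
I_d = C dV/dt = (1.246×10^-10)(315)(1.68×10^5)(0.9999) = 6.59×10^-3 A.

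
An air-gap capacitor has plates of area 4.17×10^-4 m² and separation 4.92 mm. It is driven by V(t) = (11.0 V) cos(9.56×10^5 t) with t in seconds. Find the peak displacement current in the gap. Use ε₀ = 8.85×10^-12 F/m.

7.89×10^-6 A

The displacement current equals the conduction current C dV/dt, which peaks at C V₀ ω.
With C = ε₀A/d = (8.85×10^-12)(4.17×10^-4)/(4.92×10^-3) = 7.501×10^-13 F and ω = 9.56×10^5 rad/s, I_d,max = (7.501×10^-13)(11.0)(9.56×10^5) = 7.89×10^-6 A.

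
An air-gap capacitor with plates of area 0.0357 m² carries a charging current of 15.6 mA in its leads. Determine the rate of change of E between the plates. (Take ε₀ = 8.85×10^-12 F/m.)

By continuity, I_d in the gap equals the 15.6 mA flowing in the wire.
Since I_d = ε₀ A dE/dt, dE/dt = I_d/(ε₀A) = (0.0156)/((8.85×10^-12)(0.0357)) = 4.94×10^10 V/(m·s).

4.94×10^10 V/(m·s)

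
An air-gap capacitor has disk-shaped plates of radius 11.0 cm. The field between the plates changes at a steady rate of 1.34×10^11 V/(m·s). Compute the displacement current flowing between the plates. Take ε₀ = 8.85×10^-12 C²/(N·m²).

0.0451 A

I_d = ε₀ A (dE/dt) = (8.85×10^-12)(0.03801 m²)(1.34×10^11) = 0.0451 A.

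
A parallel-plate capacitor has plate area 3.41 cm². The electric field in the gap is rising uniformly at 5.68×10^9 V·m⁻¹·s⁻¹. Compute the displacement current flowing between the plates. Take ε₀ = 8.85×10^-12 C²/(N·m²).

The displacement current is ε₀ times dΦ_E/dt = ε₀ A dE/dt = (8.85×10^-12)(3.41×10^-4)(5.68×10^9) = 1.71×10^-5 A.

1.71×10^-5 A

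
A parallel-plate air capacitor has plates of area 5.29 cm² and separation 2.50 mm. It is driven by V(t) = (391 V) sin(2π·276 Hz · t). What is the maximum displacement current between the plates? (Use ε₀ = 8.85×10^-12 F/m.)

1.27×10^-6 A

C = ε₀A/d = (8.85×10^-12)(5.29×10^-4)/(2.50×10^-3) = 1.873×10^-12 F; ω = 2πf = 1734 rad/s.
I_d = C dV/dt, so |I_d|_max = C V₀ ω = (1.873×10^-12)(391)(1734) = 1.27×10^-6 A.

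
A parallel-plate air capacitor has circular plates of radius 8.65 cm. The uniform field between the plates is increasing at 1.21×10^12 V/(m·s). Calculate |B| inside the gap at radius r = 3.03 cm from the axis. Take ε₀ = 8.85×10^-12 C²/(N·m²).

Total displacement current: I_d = ε₀(πR²)(dE/dt) = (8.85×10^-12)(0.02351)(1.21×10^12) = 0.2518 A.
∮B·dl = μ₀ I_d,enc with I_d,enc = I_d r²/R² = 0.03090 A; so B = μ₀ I_d,enc/(2πr) = 2.04×10^-7 T.

2.04×10^-7 T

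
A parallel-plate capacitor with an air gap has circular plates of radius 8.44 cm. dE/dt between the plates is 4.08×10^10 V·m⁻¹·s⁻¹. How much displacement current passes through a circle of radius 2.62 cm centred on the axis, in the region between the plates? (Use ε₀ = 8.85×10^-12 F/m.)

7.79×10^-4 A

Total displacement current: I_d = ε₀(πR²)(dE/dt) = (8.85×10^-12)(0.02238)(4.08×10^10) = 8.081×10^-3 A.
Since J_d is uniform, the enclosed fraction is (r/R)² = 0.09636, giving I_d,enc = 7.79×10^-4 A.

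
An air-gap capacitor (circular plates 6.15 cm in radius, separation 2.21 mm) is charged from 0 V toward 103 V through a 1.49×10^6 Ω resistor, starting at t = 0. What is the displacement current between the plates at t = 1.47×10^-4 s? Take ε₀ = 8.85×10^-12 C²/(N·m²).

8.69×10^-6 A

With C = ε₀A/d = (8.85×10^-12)(0.01188)/(2.21×10^-3) = 4.757×10^-11 F, the time constant is τ = RC = 7.088×10^-5 s, so t/τ = 2.074 and e^(−t/τ) = 0.1257.
I_d = I_cond = (V₀/R) e^(−t/τ) = (6.913×10^-5)(0.1257) = 8.69×10^-6 A.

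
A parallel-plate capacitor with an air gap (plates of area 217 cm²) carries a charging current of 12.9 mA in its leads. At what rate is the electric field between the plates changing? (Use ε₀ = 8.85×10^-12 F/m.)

6.72×10^10 V/(m·s)

By continuity, I_d in the gap equals the 12.9 mA flowing in the wire.
Since I_d = ε₀ A dE/dt, dE/dt = I_d/(ε₀A) = (0.0129)/((8.85×10^-12)(0.0217)) = 6.72×10^10 V/(m·s).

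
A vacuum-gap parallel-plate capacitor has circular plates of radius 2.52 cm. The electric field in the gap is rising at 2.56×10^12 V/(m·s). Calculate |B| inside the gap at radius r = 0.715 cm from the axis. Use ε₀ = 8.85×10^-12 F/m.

Total displacement current: I_d = ε₀(πR²)(dE/dt) = (8.85×10^-12)(1.995×10^-3)(2.56×10^12) = 0.04520 A.
∮B·dl = μ₀ I_d,enc with I_d,enc = I_d r²/R² = 3.639×10^-3 A; so B = μ₀ I_d,enc/(2πr) = 1.02×10^-7 T.

1.02×10^-7 T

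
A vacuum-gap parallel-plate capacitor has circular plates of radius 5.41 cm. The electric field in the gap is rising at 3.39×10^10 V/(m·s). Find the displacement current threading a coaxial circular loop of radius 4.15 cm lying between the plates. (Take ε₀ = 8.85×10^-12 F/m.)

1.62×10^-3 A

I_d = ε₀ dΦ_E/dt = ε₀ πR² (dE/dt) = (8.85×10^-12)(9.195×10^-3)(3.39×10^10) = 2.759×10^-3 A through the full plate area.
Through an area πr² the displacement current is I_d·(πr²/πR²) = I_d (r/R)² = 1.62×10^-3 A.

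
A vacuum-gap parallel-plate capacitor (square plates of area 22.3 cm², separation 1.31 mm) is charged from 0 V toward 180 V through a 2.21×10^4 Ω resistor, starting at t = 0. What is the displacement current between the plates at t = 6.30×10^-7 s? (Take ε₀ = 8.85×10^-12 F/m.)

With C = ε₀A/d = (8.85×10^-12)(2.23×10^-3)/(1.31×10^-3) = 1.507×10^-11 F, the time constant is τ = RC = 3.330×10^-7 s, so t/τ = 1.892 and e^(−t/τ) = 0.1508.
I_d = I_cond = (V₀/R) e^(−t/τ) = (8.145×10^-3)(0.1508) = 1.23×10^-3 A.

1.23×10^-3 A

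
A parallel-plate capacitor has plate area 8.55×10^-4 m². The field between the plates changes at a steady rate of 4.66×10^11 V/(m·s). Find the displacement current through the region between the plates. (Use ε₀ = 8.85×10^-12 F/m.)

3.53×10^-3 A

I_d = ε₀ A (dE/dt) = (8.85×10^-12)(8.55×10^-4 m²)(4.66×10^11) = 3.53×10^-3 A.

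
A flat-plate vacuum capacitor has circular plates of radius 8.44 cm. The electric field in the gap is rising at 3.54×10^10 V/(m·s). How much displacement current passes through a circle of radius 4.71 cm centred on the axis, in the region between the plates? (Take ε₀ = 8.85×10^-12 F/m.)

2.18×10^-3 A

I_d = ε₀ dΦ_E/dt = ε₀ πR² (dE/dt) = (8.85×10^-12)(0.02238)(3.54×10^10) = 7.011×10^-3 A through the full plate area.
Through an area πr² the displacement current is I_d·(πr²/πR²) = I_d (r/R)² = 2.18×10^-3 A.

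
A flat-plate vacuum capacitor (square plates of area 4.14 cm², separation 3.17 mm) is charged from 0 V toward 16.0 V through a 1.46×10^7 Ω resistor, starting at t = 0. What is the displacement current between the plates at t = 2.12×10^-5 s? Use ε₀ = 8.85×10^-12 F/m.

3.12×10^-7 A

C = ε₀A/d = (8.85×10^-12)(4.14×10^-4)/(3.17×10^-3) = 1.156×10^-12 F and τ = RC = 1.688×10^-5 s. I_d in the gap equals the RC charging current.
I_d(t) = (V₀/R) e^(−t/τ) = 1.096×10^-6 · e^(−1.256) = 3.12×10^-7 A.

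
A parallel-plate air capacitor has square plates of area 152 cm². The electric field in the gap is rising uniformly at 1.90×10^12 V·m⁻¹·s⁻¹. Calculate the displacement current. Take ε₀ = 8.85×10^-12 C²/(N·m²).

The displacement current is ε₀ times dΦ_E/dt = ε₀ A dE/dt = (8.85×10^-12)(0.0152)(1.90×10^12) = 0.256 A.

0.256 A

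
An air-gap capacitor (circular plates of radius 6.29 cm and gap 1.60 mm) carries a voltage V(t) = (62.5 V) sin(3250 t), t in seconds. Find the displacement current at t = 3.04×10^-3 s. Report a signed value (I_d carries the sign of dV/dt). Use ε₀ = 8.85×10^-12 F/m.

-1.25×10^-5 A

dV/dt = (62.5)(3250)·cos(9.88) = -1.824×10^5 V/s.
I_d = C dV/dt with C = ε₀A/d = (8.85×10^-12)(0.01243)/(1.60×10^-3) = 6.875×10^-11 F, so I_d = (6.875×10^-11)(-1.824×10^5) = -1.25×10^-5 A.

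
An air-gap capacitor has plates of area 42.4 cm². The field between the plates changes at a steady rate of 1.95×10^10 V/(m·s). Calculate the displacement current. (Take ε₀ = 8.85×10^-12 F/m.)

7.32×10^-4 A

With a uniform field, Φ_E = EA, so I_d = ε₀ A dE/dt = 7.32×10^-4 A.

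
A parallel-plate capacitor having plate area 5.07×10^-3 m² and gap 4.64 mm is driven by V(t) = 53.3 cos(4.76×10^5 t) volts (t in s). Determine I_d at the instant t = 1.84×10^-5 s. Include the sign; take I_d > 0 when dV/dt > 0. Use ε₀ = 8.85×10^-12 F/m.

dE/dt = (V₀ω/d)·−sin(ωt) with ωt = 8.7584 rad: (53.3)(4.76×10^5)(-0.6181)/(4.64×10^-3) = -3.380×10^9 V/(m·s).
I_d = ε₀ A dE/dt = (8.85×10^-12)(5.07×10^-3)(-3.380×10^9) = -1.52×10^-4 A.

-1.52×10^-4 A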